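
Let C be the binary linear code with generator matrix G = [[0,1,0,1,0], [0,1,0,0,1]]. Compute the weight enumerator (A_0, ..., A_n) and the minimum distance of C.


Weight distribution: A_0 = 1, A_2 = 3. Minimum distance d = 2.

Enumerate all 2^2 = 4 messages m ∈ F_2^2.
For each, compute codeword c = mG in F_2^5, then tally its weight.
  m = 00 → c = 00000, weight = 0.
  m = 10 → c = 01010, weight = 2.
  m = 01 → c = 01001, weight = 2.
  m = 11 → c = 00011, weight = 2.
Tally weights:
  weight 0: 1 codewords.
  weight 2: 3 codewords.
Minimum distance d = smallest w > 0 with A_w > 0 = 2.
Sanity: Σ A_w = 4 = 2^2 = 4 ✓.


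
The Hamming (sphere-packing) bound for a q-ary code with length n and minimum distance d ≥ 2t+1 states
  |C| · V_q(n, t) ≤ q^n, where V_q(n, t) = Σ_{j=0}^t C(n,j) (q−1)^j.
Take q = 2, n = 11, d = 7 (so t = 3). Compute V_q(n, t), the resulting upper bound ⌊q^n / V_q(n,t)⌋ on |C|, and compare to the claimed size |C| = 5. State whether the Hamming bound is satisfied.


V_q(n, t) = 232, q^n = 2048, Hamming bound = 8, |C| = 5 ≤ bound (satisfied).

Step 1: Compute V_q(n, t) = Σ_{j=0}^3 C(n, j) (q−1)^j.
  j = 0: C(11,0)·(1)^0 = 1·1 = 1.
  j = 1: C(11,1)·(1)^1 = 11·1 = 11.
  j = 2: C(11,2)·(1)^2 = 55·1 = 55.
  j = 3: C(11,3)·(1)^3 = 165·1 = 165.
  V_q(n, t) = 1 + 11 + 55 + 165 = 232.
Step 2: q^n = 2^11 = 2048.
Step 3: Hamming bound ⌊q^n / V_q(n,t)⌋ = ⌊2048/232⌋ = 8.
Step 4: Compare |C| = 5 to 8: satisfied.
The claimed |C| lies below the Hamming bound.


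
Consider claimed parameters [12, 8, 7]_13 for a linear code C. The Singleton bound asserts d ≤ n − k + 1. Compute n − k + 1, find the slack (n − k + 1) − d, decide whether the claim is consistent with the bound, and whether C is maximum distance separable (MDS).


Singleton RHS = n − k + 1 = 5, slack = -2, bound violated (no such code; not MDS).

Singleton bound: d ≤ n − k + 1.
Here n = 12, k = 8, so n − k + 1 = 5.
Given d = 7, check d ≤ 5: NO.
Slack = (n − k + 1) − d = -2.
The slack is negative: d = 7 exceeds n − k + 1 = 5 by 2, so the Singleton bound is violated and no linear [12, 8, 7]_13 code can exist. In particular it is not MDS (MDS requires d = n − k + 1 exactly).
Description: the claimed parameters are [12, 8, 7]_13; such a code would be impossible (violates the Singleton bound).


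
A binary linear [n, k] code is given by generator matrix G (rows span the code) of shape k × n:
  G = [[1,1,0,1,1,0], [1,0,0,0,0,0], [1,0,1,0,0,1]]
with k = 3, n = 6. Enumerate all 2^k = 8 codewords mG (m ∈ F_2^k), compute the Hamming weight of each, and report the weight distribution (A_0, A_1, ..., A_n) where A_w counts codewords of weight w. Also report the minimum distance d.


Weight distribution: A_0 = 1, A_1 = 1, A_2 = 1, A_3 = 2, A_4 = 1, A_5 = 1, A_6 = 1. Minimum distance d = 1.

Enumerate all 2^3 = 8 messages m ∈ F_2^3.
For each, compute codeword c = mG in F_2^6, then tally its weight.
  m = 000 → c = 000000, weight = 0.
  m = 100 → c = 110110, weight = 4.
  m = 010 → c = 100000, weight = 1.
  m = 110 → c = 010110, weight = 3.
  m = 001 → c = 101001, weight = 3.
  m = 101 → c = 011111, weight = 5.
  m = 011 → c = 001001, weight = 2.
  m = 111 → c = 111111, weight = 6.
Tally weights:
  weight 0: 1 codewords.
  weight 1: 1 codewords.
  weight 2: 1 codewords.
  weight 3: 2 codewords.
  weight 4: 1 codewords.
  weight 5: 1 codewords.
  weight 6: 1 codewords.
Minimum distance d = smallest w > 0 with A_w > 0 = 1.
Sanity: Σ A_w = 8 = 2^3 = 8 ✓.


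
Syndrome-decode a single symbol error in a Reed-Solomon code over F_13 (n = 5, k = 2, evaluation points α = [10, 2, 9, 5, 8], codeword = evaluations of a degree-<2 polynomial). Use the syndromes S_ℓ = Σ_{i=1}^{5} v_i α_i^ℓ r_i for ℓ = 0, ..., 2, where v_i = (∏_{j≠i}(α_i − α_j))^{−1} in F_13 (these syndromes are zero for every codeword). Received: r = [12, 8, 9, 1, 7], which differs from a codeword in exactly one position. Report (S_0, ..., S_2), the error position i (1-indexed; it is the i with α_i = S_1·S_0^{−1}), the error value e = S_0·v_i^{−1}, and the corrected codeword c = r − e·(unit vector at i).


S = (7, 5, 11), error at position 1, error magnitude e = 1, c = [11, 8, 9, 1, 7].

Step 1: column multipliers v_i = (∏_{j≠i}(α_i − α_j))^{−1} mod 13.
  i = 1 (α = 10): (10−2)(10−9)(10−5)(10−8) = 8·1·5·2 = 80 ≡ 2, so v_1 = 2^{−1} = 7 (mod 13).
  i = 2 (α = 2): (2−10)(2−9)(2−5)(2−8) = (−8)·(−7)·(−3)·(−6) = 1008 ≡ 7, so v_2 = 7^{−1} = 2 (mod 13).
  i = 3 (α = 9): (9−10)(9−2)(9−5)(9−8) = (−1)·7·4·1 = −28 ≡ 11, so v_3 = 11^{−1} = 6 (mod 13).
  i = 4 (α = 5): (5−10)(5−2)(5−9)(5−8) = (−5)·3·(−4)·(−3) = −180 ≡ 2, so v_4 = 2^{−1} = 7 (mod 13).
  i = 5 (α = 8): (8−10)(8−2)(8−9)(8−5) = (−2)·6·(−1)·3 = 36 ≡ 10, so v_5 = 10^{−1} = 4 (mod 13).
  v = [7, 2, 6, 7, 4].
Step 2: syndromes of r = [12, 8, 9, 1, 7] (all sums mod 13).
  S_0 = Σ v_i r_i = 7·12 + 2·8 + 6·9 + 7·1 + 4·7 = 189 ≡ 7.
  S_1 = Σ v_i α_i r_i = 7·10·12 + 2·2·8 + 6·9·9 + 7·5·1 + 4·8·7 = 1617 ≡ 5.
  α_i^2 mod 13 = [9, 4, 3, 12, 12].
  S_2 = Σ v_i α_i^2 r_i = 7·9·12 + 2·4·8 + 6·3·9 + 7·12·1 + 4·12·7 = 1402 ≡ 11.
  S = (7, 5, 11) ≠ 0, so r is not a codeword (an error is present).
Step 3: locate the error. For a single error e at position i, S_ℓ = v_i·e·α_i^ℓ, so α_err = S_1/S_0.
  S_0^{−1} = 7^{−1} = 2 (mod 13), so α_err = 5·2 = 10 ≡ 10 = α_1. Error position i = 1.
  Consistency check: S_2/S_1 = 11·8 = 88 ≡ 10 = α_err ✓ (single-error assumption holds).
Step 4: error magnitude e = S_0/v_1 = S_0·∏_{j≠1}(α_1 − α_j) = 7·2 = 14 ≡ 1 (mod 13).
Step 5: correct position 1: c_1 = r_1 − e = 12 − 1 ≡ 11 (mod 13). Hence c = [11, 8, 9, 1, 7].
  Check: interpolating c through the α_i gives m(x) = 4 + 2·x (degree < 2) with m(α_i) = c_i for every i, so c is indeed a codeword.


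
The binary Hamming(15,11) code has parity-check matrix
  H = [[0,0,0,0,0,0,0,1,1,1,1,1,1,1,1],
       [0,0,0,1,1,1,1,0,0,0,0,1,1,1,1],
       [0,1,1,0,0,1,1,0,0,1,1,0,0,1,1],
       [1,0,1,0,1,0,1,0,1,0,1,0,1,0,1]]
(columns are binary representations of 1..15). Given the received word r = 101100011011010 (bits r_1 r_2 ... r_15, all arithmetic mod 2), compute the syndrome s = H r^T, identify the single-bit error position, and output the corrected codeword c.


s = (1, 1, 1, 0)^T, error position = 14, corrected codeword c = 101100011011000

Compute s = H r^T mod 2 one row at a time:
  s_1 = 1 + 1 + 0 + 1 + 1 + 0 + 1 + 0 = 5 ≡ 1 (mod 2).
  s_2 = 1 + 0 + 0 + 0 + 1 + 0 + 1 + 0 = 3 ≡ 1 (mod 2).
  s_3 = 0 + 1 + 0 + 0 + 0 + 1 + 1 + 0 = 3 ≡ 1 (mod 2).
  s_4 = 1 + 1 + 0 + 0 + 1 + 1 + 0 + 0 = 4 ≡ 0 (mod 2).
s = (1, 1, 1, 0)^T — this equals column 14 of H (binary 1110), so error is at position 14.
Correct: flip bit 14 of r = 101100011011010 to get c = 101100011011000.


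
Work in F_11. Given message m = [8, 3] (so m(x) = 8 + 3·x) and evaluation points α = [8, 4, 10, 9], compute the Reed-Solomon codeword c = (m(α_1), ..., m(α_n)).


c = [10, 9, 5, 2]

Message polynomial: m(x) = 8 + 3·x (mod 11).
For each evaluation point α_i, compute m(α_i) mod 11:
  α_1 = 8: Horner steps 3 → 10, so m(8) = 10.
  α_2 = 4: Horner steps 3 → 9, so m(4) = 9.
  α_3 = 10: Horner steps 3 → 5, so m(10) = 5.
  α_4 = 9: Horner steps 3 → 2, so m(9) = 2.
Codeword c = [10, 9, 5, 2] ∈ F_11^4.


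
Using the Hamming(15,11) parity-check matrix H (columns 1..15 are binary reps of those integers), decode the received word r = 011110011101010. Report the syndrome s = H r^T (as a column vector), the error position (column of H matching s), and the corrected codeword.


s = (1, 0, 0, 1)^T, error position = 9, corrected codeword c = 011110010101010

Compute s = H r^T mod 2 one row at a time:
  s_1 = 1 + 1 + 1 + 0 + 1 + 0 + 1 + 0 = 5 ≡ 1 (mod 2).
  s_2 = 1 + 1 + 0 + 0 + 1 + 0 + 1 + 0 = 4 ≡ 0 (mod 2).
  s_3 = 1 + 1 + 0 + 0 + 1 + 0 + 1 + 0 = 4 ≡ 0 (mod 2).
  s_4 = 0 + 1 + 1 + 0 + 1 + 0 + 0 + 0 = 3 ≡ 1 (mod 2).
s = (1, 0, 0, 1)^T — this equals column 9 of H (binary 1001), so error is at position 9.
Correct: flip bit 9 of r = 011110011101010 to get c = 011110010101010.


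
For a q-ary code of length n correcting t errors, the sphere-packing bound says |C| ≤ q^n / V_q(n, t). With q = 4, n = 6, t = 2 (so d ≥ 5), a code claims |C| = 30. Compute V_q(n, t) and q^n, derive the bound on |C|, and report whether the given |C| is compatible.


V_q(n, t) = 154, q^n = 4096, Hamming bound = 26, |C| = 30 > bound (violated).

Step 1: Compute V_q(n, t) = Σ_{j=0}^2 C(n, j) (q−1)^j.
  j = 0: C(6,0)·(3)^0 = 1·1 = 1.
  j = 1: C(6,1)·(3)^1 = 6·3 = 18.
  j = 2: C(6,2)·(3)^2 = 15·9 = 135.
  V_q(n, t) = 1 + 18 + 135 = 154.
Step 2: q^n = 4^6 = 4096.
Step 3: Hamming bound ⌊q^n / V_q(n,t)⌋ = ⌊4096/154⌋ = 26.
Step 4: Compare |C| = 30 to 26: violated.
The claimed |C| lies above the Hamming bound, so no 4-ary code of length 6 with d ≥ 5 can have 30 codewords.


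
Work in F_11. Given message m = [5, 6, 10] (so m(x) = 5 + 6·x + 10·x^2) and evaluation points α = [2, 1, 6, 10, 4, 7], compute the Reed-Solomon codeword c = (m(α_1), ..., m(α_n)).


c = [2, 10, 5, 9, 2, 9]

Message polynomial: m(x) = 5 + 6·x + 10·x^2 (mod 11).
For each evaluation point α_i, compute m(α_i) mod 11:
  α_1 = 2: Horner steps 10 → 4 → 2, so m(2) = 2.
  α_2 = 1: Horner steps 10 → 5 → 10, so m(1) = 10.
  α_3 = 6: Horner steps 10 → 0 → 5, so m(6) = 5.
  α_4 = 10: Horner steps 10 → 7 → 9, so m(10) = 9.
  α_5 = 4: Horner steps 10 → 2 → 2, so m(4) = 2.
  α_6 = 7: Horner steps 10 → 10 → 9, so m(7) = 9.
Codeword c = [2, 10, 5, 9, 2, 9] ∈ F_11^6.


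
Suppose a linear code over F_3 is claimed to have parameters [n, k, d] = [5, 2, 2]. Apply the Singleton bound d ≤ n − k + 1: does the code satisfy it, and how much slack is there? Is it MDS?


Singleton RHS = n − k + 1 = 4, slack = 2, bound satisfied, not MDS.

Singleton bound: d ≤ n − k + 1.
Here n = 5, k = 2, so n − k + 1 = 4.
Given d = 2, check d ≤ 4: YES.
Slack = (n − k + 1) − d = 2.
The code is NOT MDS (slack = 2 > 0).
Description: the claimed parameters are [5, 2, 2]_3; such a code would be non-MDS.


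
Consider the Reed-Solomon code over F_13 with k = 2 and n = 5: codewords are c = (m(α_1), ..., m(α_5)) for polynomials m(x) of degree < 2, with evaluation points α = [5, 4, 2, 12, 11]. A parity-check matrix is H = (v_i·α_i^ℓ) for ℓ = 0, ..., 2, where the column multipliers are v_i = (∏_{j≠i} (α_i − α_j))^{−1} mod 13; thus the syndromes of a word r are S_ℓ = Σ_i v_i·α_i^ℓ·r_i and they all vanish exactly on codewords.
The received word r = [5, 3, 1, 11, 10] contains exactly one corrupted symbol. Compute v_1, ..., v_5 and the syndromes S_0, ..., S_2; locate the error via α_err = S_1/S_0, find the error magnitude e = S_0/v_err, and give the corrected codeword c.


S = (3, 2, 10), error at position 1, error magnitude e = 1, c = [4, 3, 1, 11, 10].

Step 1: column multipliers v_i = (∏_{j≠i}(α_i − α_j))^{−1} mod 13.
  i = 1 (α = 5): (5−4)(5−2)(5−12)(5−11) = 1·3·(−7)·(−6) = 126 ≡ 9, so v_1 = 9^{−1} = 3 (mod 13).
  i = 2 (α = 4): (4−5)(4−2)(4−12)(4−11) = (−1)·2·(−8)·(−7) = −112 ≡ 5, so v_2 = 5^{−1} = 8 (mod 13).
  i = 3 (α = 2): (2−5)(2−4)(2−12)(2−11) = (−3)·(−2)·(−10)·(−9) = 540 ≡ 7, so v_3 = 7^{−1} = 2 (mod 13).
  i = 4 (α = 12): (12−5)(12−4)(12−2)(12−11) = 7·8·10·1 = 560 ≡ 1, so v_4 = 1^{−1} = 1 (mod 13).
  i = 5 (α = 11): (11−5)(11−4)(11−2)(11−12) = 6·7·9·(−1) = −378 ≡ 12, so v_5 = 12^{−1} = 12 (mod 13).
  v = [3, 8, 2, 1, 12].
Step 2: syndromes of r = [5, 3, 1, 11, 10] (all sums mod 13).
  S_0 = Σ v_i r_i = 3·5 + 8·3 + 2·1 + 1·11 + 12·10 = 172 ≡ 3.
  S_1 = Σ v_i α_i r_i = 3·5·5 + 8·4·3 + 2·2·1 + 1·12·11 + 12·11·10 = 1627 ≡ 2.
  α_i^2 mod 13 = [12, 3, 4, 1, 4].
  S_2 = Σ v_i α_i^2 r_i = 3·12·5 + 8·3·3 + 2·4·1 + 1·1·11 + 12·4·10 = 751 ≡ 10.
  S = (3, 2, 10) ≠ 0, so r is not a codeword (an error is present).
Step 3: locate the error. For a single error e at position i, S_ℓ = v_i·e·α_i^ℓ, so α_err = S_1/S_0.
  S_0^{−1} = 3^{−1} = 9 (mod 13), so α_err = 2·9 = 18 ≡ 5 = α_1. Error position i = 1.
  Consistency check: S_2/S_1 = 10·7 = 70 ≡ 5 = α_err ✓ (single-error assumption holds).
Step 4: error magnitude e = S_0/v_1 = S_0·∏_{j≠1}(α_1 − α_j) = 3·9 = 27 ≡ 1 (mod 13).
Step 5: correct position 1: c_1 = r_1 − e = 5 − 1 ≡ 4 (mod 13). Hence c = [4, 3, 1, 11, 10].
  Check: interpolating c through the α_i gives m(x) = 12 + 1·x (degree < 2) with m(α_i) = c_i for every i, so c is indeed a codeword.


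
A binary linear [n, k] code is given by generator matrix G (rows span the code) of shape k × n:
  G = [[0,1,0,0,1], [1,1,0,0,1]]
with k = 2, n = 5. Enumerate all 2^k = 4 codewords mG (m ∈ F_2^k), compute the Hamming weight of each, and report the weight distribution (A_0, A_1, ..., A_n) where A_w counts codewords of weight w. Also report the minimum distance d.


Weight distribution: A_0 = 1, A_1 = 1, A_2 = 1, A_3 = 1. Minimum distance d = 1.

Enumerate all 2^2 = 4 messages m ∈ F_2^2.
For each, compute codeword c = mG in F_2^5, then tally its weight.
  m = 00 → c = 00000, weight = 0.
  m = 10 → c = 01001, weight = 2.
  m = 01 → c = 11001, weight = 3.
  m = 11 → c = 10000, weight = 1.
Tally weights:
  weight 0: 1 codewords.
  weight 1: 1 codewords.
  weight 2: 1 codewords.
  weight 3: 1 codewords.
Minimum distance d = smallest w > 0 with A_w > 0 = 1.
Sanity: Σ A_w = 4 = 2^2 = 4 ✓.


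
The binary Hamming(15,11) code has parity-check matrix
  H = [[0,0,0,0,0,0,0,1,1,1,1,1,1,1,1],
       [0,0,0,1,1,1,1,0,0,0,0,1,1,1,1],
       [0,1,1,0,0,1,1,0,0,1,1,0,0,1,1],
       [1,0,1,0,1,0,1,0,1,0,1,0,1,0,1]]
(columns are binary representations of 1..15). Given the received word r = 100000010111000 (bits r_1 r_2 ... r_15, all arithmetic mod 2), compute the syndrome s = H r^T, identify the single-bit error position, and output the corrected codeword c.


s = (0, 1, 0, 0)^T, error position = 4, corrected codeword c = 100100010111000

Compute s = H r^T mod 2 one row at a time:
  s_1 = 1 + 0 + 1 + 1 + 1 + 0 + 0 + 0 = 4 ≡ 0 (mod 2).
  s_2 = 0 + 0 + 0 + 0 + 1 + 0 + 0 + 0 = 1 ≡ 1 (mod 2).
  s_3 = 0 + 0 + 0 + 0 + 1 + 1 + 0 + 0 = 2 ≡ 0 (mod 2).
  s_4 = 1 + 0 + 0 + 0 + 0 + 1 + 0 + 0 = 2 ≡ 0 (mod 2).
s = (0, 1, 0, 0)^T — this equals column 4 of H (binary 0100), so error is at position 4.
Correct: flip bit 4 of r = 100000010111000 to get c = 100100010111000.


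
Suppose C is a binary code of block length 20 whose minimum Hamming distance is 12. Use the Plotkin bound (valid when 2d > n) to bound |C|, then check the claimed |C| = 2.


Plotkin bound M ≤ 6; given |C| = 2 ≤ bound (satisfied).

Check applicability: 2d = 24, n = 20.
2d − n = 4 > 0, so Plotkin applies.
Compute d/(2d−n) = 12/4 ≈ 3.0000.
⌊d/(2d−n)⌋ = 3.
Plotkin bound: M ≤ 2·3 = 6.
Given |C| = 2, check: satisfied.
This |C| is below the Plotkin bound.


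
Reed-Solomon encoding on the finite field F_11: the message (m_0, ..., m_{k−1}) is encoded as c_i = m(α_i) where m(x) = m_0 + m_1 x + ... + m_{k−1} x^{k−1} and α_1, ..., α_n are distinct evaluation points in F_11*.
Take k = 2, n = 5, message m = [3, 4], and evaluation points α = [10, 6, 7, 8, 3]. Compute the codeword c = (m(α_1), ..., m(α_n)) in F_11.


c = [10, 5, 9, 2, 4]

Message polynomial: m(x) = 3 + 4·x (mod 11).
For each evaluation point α_i, compute m(α_i) mod 11:
  α_1 = 10: Horner steps 4 → 10, so m(10) = 10.
  α_2 = 6: Horner steps 4 → 5, so m(6) = 5.
  α_3 = 7: Horner steps 4 → 9, so m(7) = 9.
  α_4 = 8: Horner steps 4 → 2, so m(8) = 2.
  α_5 = 3: Horner steps 4 → 4, so m(3) = 4.
Codeword c = [10, 5, 9, 2, 4] ∈ F_11^5.


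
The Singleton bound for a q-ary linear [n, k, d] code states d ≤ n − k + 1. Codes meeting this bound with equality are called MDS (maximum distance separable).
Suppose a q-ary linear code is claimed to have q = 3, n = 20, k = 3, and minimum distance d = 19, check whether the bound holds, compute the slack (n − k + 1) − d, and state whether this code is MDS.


Singleton RHS = n − k + 1 = 18, slack = -1, bound violated (no such code; not MDS).

Singleton bound: d ≤ n − k + 1.
Here n = 20, k = 3, so n − k + 1 = 18.
Given d = 19, check d ≤ 18: NO.
Slack = (n − k + 1) − d = -1.
The slack is negative: d = 19 exceeds n − k + 1 = 18 by 1, so the Singleton bound is violated and no linear [20, 3, 19]_3 code can exist. In particular it is not MDS (MDS requires d = n − k + 1 exactly).
Description: the claimed parameters are [20, 3, 19]_3; such a code would be impossible (violates the Singleton bound).


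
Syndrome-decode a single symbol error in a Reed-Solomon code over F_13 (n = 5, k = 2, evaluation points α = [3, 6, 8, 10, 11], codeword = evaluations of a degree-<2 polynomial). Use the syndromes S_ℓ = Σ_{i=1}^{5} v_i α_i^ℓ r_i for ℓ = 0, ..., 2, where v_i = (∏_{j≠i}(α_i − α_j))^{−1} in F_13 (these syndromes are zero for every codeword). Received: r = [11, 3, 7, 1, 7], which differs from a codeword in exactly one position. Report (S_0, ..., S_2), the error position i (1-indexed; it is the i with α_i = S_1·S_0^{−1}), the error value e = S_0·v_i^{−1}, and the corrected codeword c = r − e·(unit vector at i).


S = (12, 5, 1), error at position 3, error magnitude e = 5, c = [11, 3, 2, 1, 7].

Step 1: column multipliers v_i = (∏_{j≠i}(α_i − α_j))^{−1} mod 13.
  i = 1 (α = 3): (3−6)(3−8)(3−10)(3−11) = (−3)·(−5)·(−7)·(−8) = 840 ≡ 8, so v_1 = 8^{−1} = 5 (mod 13).
  i = 2 (α = 6): (6−3)(6−8)(6−10)(6−11) = 3·(−2)·(−4)·(−5) = −120 ≡ 10, so v_2 = 10^{−1} = 4 (mod 13).
  i = 3 (α = 8): (8−3)(8−6)(8−10)(8−11) = 5·2·(−2)·(−3) = 60 ≡ 8, so v_3 = 8^{−1} = 5 (mod 13).
  i = 4 (α = 10): (10−3)(10−6)(10−8)(10−11) = 7·4·2·(−1) = −56 ≡ 9, so v_4 = 9^{−1} = 3 (mod 13).
  i = 5 (α = 11): (11−3)(11−6)(11−8)(11−10) = 8·5·3·1 = 120 ≡ 3, so v_5 = 3^{−1} = 9 (mod 13).
  v = [5, 4, 5, 3, 9].
Step 2: syndromes of r = [11, 3, 7, 1, 7] (all sums mod 13).
  S_0 = Σ v_i r_i = 5·11 + 4·3 + 5·7 + 3·1 + 9·7 = 168 ≡ 12.
  S_1 = Σ v_i α_i r_i = 5·3·11 + 4·6·3 + 5·8·7 + 3·10·1 + 9·11·7 = 1240 ≡ 5.
  α_i^2 mod 13 = [9, 10, 12, 9, 4].
  S_2 = Σ v_i α_i^2 r_i = 5·9·11 + 4·10·3 + 5·12·7 + 3·9·1 + 9·4·7 = 1314 ≡ 1.
  S = (12, 5, 1) ≠ 0, so r is not a codeword (an error is present).
Step 3: locate the error. For a single error e at position i, S_ℓ = v_i·e·α_i^ℓ, so α_err = S_1/S_0.
  S_0^{−1} = 12^{−1} = 12 (mod 13), so α_err = 5·12 = 60 ≡ 8 = α_3. Error position i = 3.
  Consistency check: S_2/S_1 = 1·8 = 8 ≡ 8 = α_err ✓ (single-error assumption holds).
Step 4: error magnitude e = S_0/v_3 = S_0·∏_{j≠3}(α_3 − α_j) = 12·8 = 96 ≡ 5 (mod 13).
Step 5: correct position 3: c_3 = r_3 − e = 7 − 5 ≡ 2 (mod 13). Hence c = [11, 3, 2, 1, 7].
  Check: interpolating c through the α_i gives m(x) = 6 + 6·x (degree < 2) with m(α_i) = c_i for every i, so c is indeed a codeword.


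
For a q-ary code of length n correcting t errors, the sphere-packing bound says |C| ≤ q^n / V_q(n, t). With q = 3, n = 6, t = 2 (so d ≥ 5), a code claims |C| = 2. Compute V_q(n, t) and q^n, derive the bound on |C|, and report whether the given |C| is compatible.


V_q(n, t) = 73, q^n = 729, Hamming bound = 9, |C| = 2 ≤ bound (satisfied).

Step 1: Compute V_q(n, t) = Σ_{j=0}^2 C(n, j) (q−1)^j.
  j = 0: C(6,0)·(2)^0 = 1·1 = 1.
  j = 1: C(6,1)·(2)^1 = 6·2 = 12.
  j = 2: C(6,2)·(2)^2 = 15·4 = 60.
  V_q(n, t) = 1 + 12 + 60 = 73.
Step 2: q^n = 3^6 = 729.
Step 3: Hamming bound ⌊q^n / V_q(n,t)⌋ = ⌊729/73⌋ = 9.
Step 4: Compare |C| = 2 to 9: satisfied.
The claimed |C| lies below the Hamming bound.


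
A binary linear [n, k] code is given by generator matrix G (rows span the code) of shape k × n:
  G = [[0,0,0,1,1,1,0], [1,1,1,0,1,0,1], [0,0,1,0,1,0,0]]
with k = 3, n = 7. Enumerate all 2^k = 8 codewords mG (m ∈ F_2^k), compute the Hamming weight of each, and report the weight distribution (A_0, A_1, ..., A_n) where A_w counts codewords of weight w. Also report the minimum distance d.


Weight distribution: A_0 = 1, A_2 = 1, A_3 = 3, A_5 = 1, A_6 = 2. Minimum distance d = 2.

Enumerate all 2^3 = 8 messages m ∈ F_2^3.
For each, compute codeword c = mG in F_2^7, then tally its weight.
  m = 000 → c = 0000000, weight = 0.
  m = 100 → c = 0001110, weight = 3.
  m = 010 → c = 1110101, weight = 5.
  m = 110 → c = 1111011, weight = 6.
  m = 001 → c = 0010100, weight = 2.
  m = 101 → c = 0011010, weight = 3.
  m = 011 → c = 1100001, weight = 3.
  m = 111 → c = 1101111, weight = 6.
Tally weights:
  weight 0: 1 codewords.
  weight 2: 1 codewords.
  weight 3: 3 codewords.
  weight 5: 1 codewords.
  weight 6: 2 codewords.
Minimum distance d = smallest w > 0 with A_w > 0 = 2.
Sanity: Σ A_w = 8 = 2^3 = 8 ✓.


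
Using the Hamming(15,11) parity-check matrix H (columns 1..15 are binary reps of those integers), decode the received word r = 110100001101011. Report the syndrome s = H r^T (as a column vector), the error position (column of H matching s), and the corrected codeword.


s = (1, 0, 0, 1)^T, error position = 9, corrected codeword c = 110100000101011

Compute s = H r^T mod 2 one row at a time:
  s_1 = 0 + 1 + 1 + 0 + 1 + 0 + 1 + 1 = 5 ≡ 1 (mod 2).
  s_2 = 1 + 0 + 0 + 0 + 1 + 0 + 1 + 1 = 4 ≡ 0 (mod 2).
  s_3 = 1 + 0 + 0 + 0 + 1 + 0 + 1 + 1 = 4 ≡ 0 (mod 2).
  s_4 = 1 + 0 + 0 + 0 + 1 + 0 + 0 + 1 = 3 ≡ 1 (mod 2).
s = (1, 0, 0, 1)^T — this equals column 9 of H (binary 1001), so error is at position 9.
Correct: flip bit 9 of r = 110100001101011 to get c = 110100000101011.


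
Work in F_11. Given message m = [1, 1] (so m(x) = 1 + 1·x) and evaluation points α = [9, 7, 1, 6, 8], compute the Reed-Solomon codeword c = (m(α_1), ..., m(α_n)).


c = [10, 8, 2, 7, 9]

Message polynomial: m(x) = 1 + 1·x (mod 11).
For each evaluation point α_i, compute m(α_i) mod 11:
  α_1 = 9: Horner steps 1 → 10, so m(9) = 10.
  α_2 = 7: Horner steps 1 → 8, so m(7) = 8.
  α_3 = 1: Horner steps 1 → 2, so m(1) = 2.
  α_4 = 6: Horner steps 1 → 7, so m(6) = 7.
  α_5 = 8: Horner steps 1 → 9, so m(8) = 9.
Codeword c = [10, 8, 2, 7, 9] ∈ F_11^5.


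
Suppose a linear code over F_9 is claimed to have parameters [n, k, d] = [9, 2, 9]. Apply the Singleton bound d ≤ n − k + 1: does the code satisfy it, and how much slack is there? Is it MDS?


Singleton RHS = n − k + 1 = 8, slack = -1, bound violated (no such code; not MDS).

Singleton bound: d ≤ n − k + 1.
Here n = 9, k = 2, so n − k + 1 = 8.
Given d = 9, check d ≤ 8: NO.
Slack = (n − k + 1) − d = -1.
The slack is negative: d = 9 exceeds n − k + 1 = 8 by 1, so the Singleton bound is violated and no linear [9, 2, 9]_9 code can exist. In particular it is not MDS (MDS requires d = n − k + 1 exactly).
Description: the claimed parameters are [9, 2, 9]_9; such a code would be impossible (violates the Singleton bound).


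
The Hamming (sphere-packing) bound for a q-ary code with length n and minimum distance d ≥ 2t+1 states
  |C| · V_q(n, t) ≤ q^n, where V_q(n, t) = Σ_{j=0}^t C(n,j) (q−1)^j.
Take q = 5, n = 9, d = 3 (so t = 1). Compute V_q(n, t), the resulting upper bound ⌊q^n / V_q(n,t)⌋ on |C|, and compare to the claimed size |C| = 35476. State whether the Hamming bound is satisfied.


V_q(n, t) = 37, q^n = 1953125, Hamming bound = 52787, |C| = 35476 ≤ bound (satisfied).

Step 1: Compute V_q(n, t) = Σ_{j=0}^1 C(n, j) (q−1)^j.
  j = 0: C(9,0)·(4)^0 = 1·1 = 1.
  j = 1: C(9,1)·(4)^1 = 9·4 = 36.
  V_q(n, t) = 1 + 36 = 37.
Step 2: q^n = 5^9 = 1953125.
Step 3: Hamming bound ⌊q^n / V_q(n,t)⌋ = ⌊1953125/37⌋ = 52787.
Step 4: Compare |C| = 35476 to 52787: satisfied.
The claimed |C| lies below the Hamming bound.


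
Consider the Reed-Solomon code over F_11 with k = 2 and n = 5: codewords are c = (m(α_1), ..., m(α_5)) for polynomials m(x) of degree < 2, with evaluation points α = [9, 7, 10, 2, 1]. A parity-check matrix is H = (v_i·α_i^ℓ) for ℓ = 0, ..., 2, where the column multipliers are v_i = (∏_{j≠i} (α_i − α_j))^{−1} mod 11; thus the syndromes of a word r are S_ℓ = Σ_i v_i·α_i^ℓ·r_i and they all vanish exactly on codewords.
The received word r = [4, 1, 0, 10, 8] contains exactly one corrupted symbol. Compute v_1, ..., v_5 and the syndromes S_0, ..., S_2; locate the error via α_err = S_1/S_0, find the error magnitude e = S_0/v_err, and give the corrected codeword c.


S = (9, 9, 9), error at position 5, error magnitude e = 5, c = [4, 1, 0, 10, 3].

Step 1: column multipliers v_i = (∏_{j≠i}(α_i − α_j))^{−1} mod 11.
  i = 1 (α = 9): (9−7)(9−10)(9−2)(9−1) = 2·(−1)·7·8 = −112 ≡ 9, so v_1 = 9^{−1} = 5 (mod 11).
  i = 2 (α = 7): (7−9)(7−10)(7−2)(7−1) = (−2)·(−3)·5·6 = 180 ≡ 4, so v_2 = 4^{−1} = 3 (mod 11).
  i = 3 (α = 10): (10−9)(10−7)(10−2)(10−1) = 1·3·8·9 = 216 ≡ 7, so v_3 = 7^{−1} = 8 (mod 11).
  i = 4 (α = 2): (2−9)(2−7)(2−10)(2−1) = (−7)·(−5)·(−8)·1 = −280 ≡ 6, so v_4 = 6^{−1} = 2 (mod 11).
  i = 5 (α = 1): (1−9)(1−7)(1−10)(1−2) = (−8)·(−6)·(−9)·(−1) = 432 ≡ 3, so v_5 = 3^{−1} = 4 (mod 11).
  v = [5, 3, 8, 2, 4].
Step 2: syndromes of r = [4, 1, 0, 10, 8] (all sums mod 11).
  S_0 = Σ v_i r_i = 5·4 + 3·1 + 8·0 + 2·10 + 4·8 = 75 ≡ 9.
  S_1 = Σ v_i α_i r_i = 5·9·4 + 3·7·1 + 8·10·0 + 2·2·10 + 4·1·8 = 273 ≡ 9.
  α_i^2 mod 11 = [4, 5, 1, 4, 1].
  S_2 = Σ v_i α_i^2 r_i = 5·4·4 + 3·5·1 + 8·1·0 + 2·4·10 + 4·1·8 = 207 ≡ 9.
  S = (9, 9, 9) ≠ 0, so r is not a codeword (an error is present).
Step 3: locate the error. For a single error e at position i, S_ℓ = v_i·e·α_i^ℓ, so α_err = S_1/S_0.
  S_0^{−1} = 9^{−1} = 5 (mod 11), so α_err = 9·5 = 45 ≡ 1 = α_5. Error position i = 5.
  Consistency check: S_2/S_1 = 9·5 = 45 ≡ 1 = α_err ✓ (single-error assumption holds).
Step 4: error magnitude e = S_0/v_5 = S_0·∏_{j≠5}(α_5 − α_j) = 9·3 = 27 ≡ 5 (mod 11).
Step 5: correct position 5: c_5 = r_5 − e = 8 − 5 ≡ 3 (mod 11). Hence c = [4, 1, 0, 10, 3].
  Check: interpolating c through the α_i gives m(x) = 7 + 7·x (degree < 2) with m(α_i) = c_i for every i, so c is indeed a codeword.


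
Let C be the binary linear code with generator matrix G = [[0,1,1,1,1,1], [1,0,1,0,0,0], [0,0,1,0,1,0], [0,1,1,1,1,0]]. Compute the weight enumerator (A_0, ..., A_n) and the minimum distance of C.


Weight distribution: A_0 = 1, A_1 = 1, A_2 = 4, A_3 = 4, A_4 = 3, A_5 = 3. Minimum distance d = 1.

Enumerate all 2^4 = 16 messages m ∈ F_2^4.
For each, compute codeword c = mG in F_2^6, then tally its weight.
  m = 0000 → c = 000000, weight = 0.
  m = 1000 → c = 011111, weight = 5.
  m = 0100 → c = 101000, weight = 2.
  m = 1100 → c = 110111, weight = 5.
  m = 0010 → c = 001010, weight = 2.
  m = 1010 → c = 010101, weight = 3.
  m = 0110 → c = 100010, weight = 2.
  m = 1110 → c = 111101, weight = 5.
  m = 0001 → c = 011110, weight = 4.
  m = 1001 → c = 000001, weight = 1.
  m = 0101 → c = 110110, weight = 4.
  m = 1101 → c = 101001, weight = 3.
  m = 0011 → c = 010100, weight = 2.
  m = 1011 → c = 001011, weight = 3.
  m = 0111 → c = 111100, weight = 4.
  m = 1111 → c = 100011, weight = 3.
Tally weights:
  weight 0: 1 codewords.
  weight 1: 1 codewords.
  weight 2: 4 codewords.
  weight 3: 4 codewords.
  weight 4: 3 codewords.
  weight 5: 3 codewords.
Minimum distance d = smallest w > 0 with A_w > 0 = 1.
Sanity: Σ A_w = 16 = 2^4 = 16 ✓.


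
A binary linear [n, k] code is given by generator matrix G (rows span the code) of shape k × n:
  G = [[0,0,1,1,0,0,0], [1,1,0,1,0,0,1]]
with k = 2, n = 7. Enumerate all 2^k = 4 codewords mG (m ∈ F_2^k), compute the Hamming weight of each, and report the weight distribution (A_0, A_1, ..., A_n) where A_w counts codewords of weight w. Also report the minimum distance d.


Weight distribution: A_0 = 1, A_2 = 1, A_4 = 2. Minimum distance d = 2.

Enumerate all 2^2 = 4 messages m ∈ F_2^2.
For each, compute codeword c = mG in F_2^7, then tally its weight.
  m = 00 → c = 0000000, weight = 0.
  m = 10 → c = 0011000, weight = 2.
  m = 01 → c = 1101001, weight = 4.
  m = 11 → c = 1110001, weight = 4.
Tally weights:
  weight 0: 1 codewords.
  weight 2: 1 codewords.
  weight 4: 2 codewords.
Minimum distance d = smallest w > 0 with A_w > 0 = 2.
Sanity: Σ A_w = 4 = 2^2 = 4 ✓.


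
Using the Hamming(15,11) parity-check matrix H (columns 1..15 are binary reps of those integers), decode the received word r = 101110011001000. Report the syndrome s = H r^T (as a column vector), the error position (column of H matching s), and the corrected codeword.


s = (1, 1, 1, 0)^T, error position = 14, corrected codeword c = 101110011001010

Compute s = H r^T mod 2 one row at a time:
  s_1 = 1 + 1 + 0 + 0 + 1 + 0 + 0 + 0 = 3 ≡ 1 (mod 2).
  s_2 = 1 + 1 + 0 + 0 + 1 + 0 + 0 + 0 = 3 ≡ 1 (mod 2).
  s_3 = 0 + 1 + 0 + 0 + 0 + 0 + 0 + 0 = 1 ≡ 1 (mod 2).
  s_4 = 1 + 1 + 1 + 0 + 1 + 0 + 0 + 0 = 4 ≡ 0 (mod 2).
s = (1, 1, 1, 0)^T — this equals column 14 of H (binary 1110), so error is at position 14.
Correct: flip bit 14 of r = 101110011001000 to get c = 101110011001010.


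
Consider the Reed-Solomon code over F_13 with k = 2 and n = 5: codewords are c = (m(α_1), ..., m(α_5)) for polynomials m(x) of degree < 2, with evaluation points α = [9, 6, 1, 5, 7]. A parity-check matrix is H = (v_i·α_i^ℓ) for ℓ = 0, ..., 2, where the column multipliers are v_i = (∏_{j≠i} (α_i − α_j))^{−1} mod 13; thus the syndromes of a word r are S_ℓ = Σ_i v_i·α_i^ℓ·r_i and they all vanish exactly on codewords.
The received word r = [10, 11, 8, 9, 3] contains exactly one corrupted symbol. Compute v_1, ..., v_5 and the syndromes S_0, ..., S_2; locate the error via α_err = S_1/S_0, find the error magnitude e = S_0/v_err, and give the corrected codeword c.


S = (9, 2, 12), error at position 2, error magnitude e = 5, c = [10, 6, 8, 9, 3].

Step 1: column multipliers v_i = (∏_{j≠i}(α_i − α_j))^{−1} mod 13.
  i = 1 (α = 9): (9−6)(9−1)(9−5)(9−7) = 3·8·4·2 = 192 ≡ 10, so v_1 = 10^{−1} = 4 (mod 13).
  i = 2 (α = 6): (6−9)(6−1)(6−5)(6−7) = (−3)·5·1·(−1) = 15 ≡ 2, so v_2 = 2^{−1} = 7 (mod 13).
  i = 3 (α = 1): (1−9)(1−6)(1−5)(1−7) = (−8)·(−5)·(−4)·(−6) = 960 ≡ 11, so v_3 = 11^{−1} = 6 (mod 13).
  i = 4 (α = 5): (5−9)(5−6)(5−1)(5−7) = (−4)·(−1)·4·(−2) = −32 ≡ 7, so v_4 = 7^{−1} = 2 (mod 13).
  i = 5 (α = 7): (7−9)(7−6)(7−1)(7−5) = (−2)·1·6·2 = −24 ≡ 2, so v_5 = 2^{−1} = 7 (mod 13).
  v = [4, 7, 6, 2, 7].
Step 2: syndromes of r = [10, 11, 8, 9, 3] (all sums mod 13).
  S_0 = Σ v_i r_i = 4·10 + 7·11 + 6·8 + 2·9 + 7·3 = 204 ≡ 9.
  S_1 = Σ v_i α_i r_i = 4·9·10 + 7·6·11 + 6·1·8 + 2·5·9 + 7·7·3 = 1107 ≡ 2.
  α_i^2 mod 13 = [3, 10, 1, 12, 10].
  S_2 = Σ v_i α_i^2 r_i = 4·3·10 + 7·10·11 + 6·1·8 + 2·12·9 + 7·10·3 = 1364 ≡ 12.
  S = (9, 2, 12) ≠ 0, so r is not a codeword (an error is present).
Step 3: locate the error. For a single error e at position i, S_ℓ = v_i·e·α_i^ℓ, so α_err = S_1/S_0.
  S_0^{−1} = 9^{−1} = 3 (mod 13), so α_err = 2·3 = 6 ≡ 6 = α_2. Error position i = 2.
  Consistency check: S_2/S_1 = 12·7 = 84 ≡ 6 = α_err ✓ (single-error assumption holds).
Step 4: error magnitude e = S_0/v_2 = S_0·∏_{j≠2}(α_2 − α_j) = 9·2 = 18 ≡ 5 (mod 13).
Step 5: correct position 2: c_2 = r_2 − e = 11 − 5 ≡ 6 (mod 13). Hence c = [10, 6, 8, 9, 3].
  Check: interpolating c through the α_i gives m(x) = 11 + 10·x (degree < 2) with m(α_i) = c_i for every i, so c is indeed a codeword.


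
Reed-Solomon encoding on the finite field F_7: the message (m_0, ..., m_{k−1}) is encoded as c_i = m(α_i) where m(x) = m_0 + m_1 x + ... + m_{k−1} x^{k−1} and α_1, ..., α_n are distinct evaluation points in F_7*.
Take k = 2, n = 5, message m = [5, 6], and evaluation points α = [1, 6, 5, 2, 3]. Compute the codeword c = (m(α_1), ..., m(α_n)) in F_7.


c = [4, 6, 0, 3, 2]

Message polynomial: m(x) = 5 + 6·x (mod 7).
For each evaluation point α_i, compute m(α_i) mod 7:
  α_1 = 1: Horner steps 6 → 4, so m(1) = 4.
  α_2 = 6: Horner steps 6 → 6, so m(6) = 6.
  α_3 = 5: Horner steps 6 → 0, so m(5) = 0.
  α_4 = 2: Horner steps 6 → 3, so m(2) = 3.
  α_5 = 3: Horner steps 6 → 2, so m(3) = 2.
Codeword c = [4, 6, 0, 3, 2] ∈ F_7^5.


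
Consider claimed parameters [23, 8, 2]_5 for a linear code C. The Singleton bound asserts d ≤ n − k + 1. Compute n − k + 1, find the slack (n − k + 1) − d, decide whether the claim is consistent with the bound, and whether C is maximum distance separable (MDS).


Singleton RHS = n − k + 1 = 16, slack = 14, bound satisfied, not MDS.

Singleton bound: d ≤ n − k + 1.
Here n = 23, k = 8, so n − k + 1 = 16.
Given d = 2, check d ≤ 16: YES.
Slack = (n − k + 1) − d = 14.
The code is NOT MDS (slack = 14 > 0).
Description: the claimed parameters are [23, 8, 2]_5; such a code would be non-MDS.


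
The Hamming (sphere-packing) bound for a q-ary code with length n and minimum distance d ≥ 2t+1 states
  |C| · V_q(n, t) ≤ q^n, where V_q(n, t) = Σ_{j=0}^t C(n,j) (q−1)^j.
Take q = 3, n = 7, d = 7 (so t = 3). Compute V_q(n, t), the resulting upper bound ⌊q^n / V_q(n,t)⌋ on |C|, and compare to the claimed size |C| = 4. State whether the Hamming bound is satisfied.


V_q(n, t) = 379, q^n = 2187, Hamming bound = 5, |C| = 4 ≤ bound (satisfied).

Step 1: Compute V_q(n, t) = Σ_{j=0}^3 C(n, j) (q−1)^j.
  j = 0: C(7,0)·(2)^0 = 1·1 = 1.
  j = 1: C(7,1)·(2)^1 = 7·2 = 14.
  j = 2: C(7,2)·(2)^2 = 21·4 = 84.
  j = 3: C(7,3)·(2)^3 = 35·8 = 280.
  V_q(n, t) = 1 + 14 + 84 + 280 = 379.
Step 2: q^n = 3^7 = 2187.
Step 3: Hamming bound ⌊q^n / V_q(n,t)⌋ = ⌊2187/379⌋ = 5.
Step 4: Compare |C| = 4 to 5: satisfied.
The claimed |C| lies below the Hamming bound.


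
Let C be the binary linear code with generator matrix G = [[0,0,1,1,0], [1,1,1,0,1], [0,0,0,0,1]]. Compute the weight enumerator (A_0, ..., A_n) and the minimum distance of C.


Weight distribution: A_0 = 1, A_1 = 1, A_2 = 1, A_3 = 3, A_4 = 2. Minimum distance d = 1.

Enumerate all 2^3 = 8 messages m ∈ F_2^3.
For each, compute codeword c = mG in F_2^5, then tally its weight.
  m = 000 → c = 00000, weight = 0.
  m = 100 → c = 00110, weight = 2.
  m = 010 → c = 11101, weight = 4.
  m = 110 → c = 11011, weight = 4.
  m = 001 → c = 00001, weight = 1.
  m = 101 → c = 00111, weight = 3.
  m = 011 → c = 11100, weight = 3.
  m = 111 → c = 11010, weight = 3.
Tally weights:
  weight 0: 1 codewords.
  weight 1: 1 codewords.
  weight 2: 1 codewords.
  weight 3: 3 codewords.
  weight 4: 2 codewords.
Minimum distance d = smallest w > 0 with A_w > 0 = 1.
Sanity: Σ A_w = 8 = 2^3 = 8 ✓.


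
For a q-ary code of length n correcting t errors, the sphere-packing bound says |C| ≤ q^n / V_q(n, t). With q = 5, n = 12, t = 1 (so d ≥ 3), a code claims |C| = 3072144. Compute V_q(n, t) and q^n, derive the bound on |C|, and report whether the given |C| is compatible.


V_q(n, t) = 49, q^n = 244140625, Hamming bound = 4982461, |C| = 3072144 ≤ bound (satisfied).

Step 1: Compute V_q(n, t) = Σ_{j=0}^1 C(n, j) (q−1)^j.
  j = 0: C(12,0)·(4)^0 = 1·1 = 1.
  j = 1: C(12,1)·(4)^1 = 12·4 = 48.
  V_q(n, t) = 1 + 48 = 49.
Step 2: q^n = 5^12 = 244140625.
Step 3: Hamming bound ⌊q^n / V_q(n,t)⌋ = ⌊244140625/49⌋ = 4982461.
Step 4: Compare |C| = 3072144 to 4982461: satisfied.
The claimed |C| lies below the Hamming bound.


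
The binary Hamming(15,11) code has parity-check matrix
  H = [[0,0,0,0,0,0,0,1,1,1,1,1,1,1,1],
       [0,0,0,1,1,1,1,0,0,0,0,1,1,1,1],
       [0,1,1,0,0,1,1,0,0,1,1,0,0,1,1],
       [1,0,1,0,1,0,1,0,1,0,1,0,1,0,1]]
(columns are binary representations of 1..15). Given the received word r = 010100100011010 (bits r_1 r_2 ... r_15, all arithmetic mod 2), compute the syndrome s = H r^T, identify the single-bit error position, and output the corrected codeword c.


s = (1, 0, 0, 0)^T, error position = 8, corrected codeword c = 010100110011010

Compute s = H r^T mod 2 one row at a time:
  s_1 = 0 + 0 + 0 + 1 + 1 + 0 + 1 + 0 = 3 ≡ 1 (mod 2).
  s_2 = 1 + 0 + 0 + 1 + 1 + 0 + 1 + 0 = 4 ≡ 0 (mod 2).
  s_3 = 1 + 0 + 0 + 1 + 0 + 1 + 1 + 0 = 4 ≡ 0 (mod 2).
  s_4 = 0 + 0 + 0 + 1 + 0 + 1 + 0 + 0 = 2 ≡ 0 (mod 2).
s = (1, 0, 0, 0)^T — this equals column 8 of H (binary 1000), so error is at position 8.
Correct: flip bit 8 of r = 010100100011010 to get c = 010100110011010.


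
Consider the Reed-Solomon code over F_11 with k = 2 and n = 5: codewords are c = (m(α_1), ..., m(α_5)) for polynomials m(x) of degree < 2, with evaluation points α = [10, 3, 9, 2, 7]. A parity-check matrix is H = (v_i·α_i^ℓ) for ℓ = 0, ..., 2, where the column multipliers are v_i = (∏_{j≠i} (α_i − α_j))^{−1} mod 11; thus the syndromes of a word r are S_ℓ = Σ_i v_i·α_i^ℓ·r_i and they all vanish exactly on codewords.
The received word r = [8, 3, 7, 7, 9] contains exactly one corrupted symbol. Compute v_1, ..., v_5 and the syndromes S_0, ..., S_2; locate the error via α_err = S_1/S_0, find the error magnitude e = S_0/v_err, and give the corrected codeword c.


S = (7, 8, 6), error at position 3, error magnitude e = 6, c = [8, 3, 1, 7, 9].

Step 1: column multipliers v_i = (∏_{j≠i}(α_i − α_j))^{−1} mod 11.
  i = 1 (α = 10): (10−3)(10−9)(10−2)(10−7) = 7·1·8·3 = 168 ≡ 3, so v_1 = 3^{−1} = 4 (mod 11).
  i = 2 (α = 3): (3−10)(3−9)(3−2)(3−7) = (−7)·(−6)·1·(−4) = −168 ≡ 8, so v_2 = 8^{−1} = 7 (mod 11).
  i = 3 (α = 9): (9−10)(9−3)(9−2)(9−7) = (−1)·6·7·2 = −84 ≡ 4, so v_3 = 4^{−1} = 3 (mod 11).
  i = 4 (α = 2): (2−10)(2−3)(2−9)(2−7) = (−8)·(−1)·(−7)·(−5) = 280 ≡ 5, so v_4 = 5^{−1} = 9 (mod 11).
  i = 5 (α = 7): (7−10)(7−3)(7−9)(7−2) = (−3)·4·(−2)·5 = 120 ≡ 10, so v_5 = 10^{−1} = 10 (mod 11).
  v = [4, 7, 3, 9, 10].
Step 2: syndromes of r = [8, 3, 7, 7, 9] (all sums mod 11).
  S_0 = Σ v_i r_i = 4·8 + 7·3 + 3·7 + 9·7 + 10·9 = 227 ≡ 7.
  S_1 = Σ v_i α_i r_i = 4·10·8 + 7·3·3 + 3·9·7 + 9·2·7 + 10·7·9 = 1328 ≡ 8.
  α_i^2 mod 11 = [1, 9, 4, 4, 5].
  S_2 = Σ v_i α_i^2 r_i = 4·1·8 + 7·9·3 + 3·4·7 + 9·4·7 + 10·5·9 = 1007 ≡ 6.
  S = (7, 8, 6) ≠ 0, so r is not a codeword (an error is present).
Step 3: locate the error. For a single error e at position i, S_ℓ = v_i·e·α_i^ℓ, so α_err = S_1/S_0.
  S_0^{−1} = 7^{−1} = 8 (mod 11), so α_err = 8·8 = 64 ≡ 9 = α_3. Error position i = 3.
  Consistency check: S_2/S_1 = 6·7 = 42 ≡ 9 = α_err ✓ (single-error assumption holds).
Step 4: error magnitude e = S_0/v_3 = S_0·∏_{j≠3}(α_3 − α_j) = 7·4 = 28 ≡ 6 (mod 11).
Step 5: correct position 3: c_3 = r_3 − e = 7 − 6 ≡ 1 (mod 11). Hence c = [8, 3, 1, 7, 9].
  Check: interpolating c through the α_i gives m(x) = 4 + 7·x (degree < 2) with m(α_i) = c_i for every i, so c is indeed a codeword.


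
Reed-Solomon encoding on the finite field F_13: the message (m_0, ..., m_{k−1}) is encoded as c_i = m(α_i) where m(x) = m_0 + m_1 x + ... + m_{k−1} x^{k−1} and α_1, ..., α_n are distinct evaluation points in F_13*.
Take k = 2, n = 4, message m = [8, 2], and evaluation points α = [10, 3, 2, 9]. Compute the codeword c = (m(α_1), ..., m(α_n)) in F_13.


c = [2, 1, 12, 0]

Message polynomial: m(x) = 8 + 2·x (mod 13).
For each evaluation point α_i, compute m(α_i) mod 13:
  α_1 = 10: Horner steps 2 → 2, so m(10) = 2.
  α_2 = 3: Horner steps 2 → 1, so m(3) = 1.
  α_3 = 2: Horner steps 2 → 12, so m(2) = 12.
  α_4 = 9: Horner steps 2 → 0, so m(9) = 0.
Codeword c = [2, 1, 12, 0] ∈ F_13^4.


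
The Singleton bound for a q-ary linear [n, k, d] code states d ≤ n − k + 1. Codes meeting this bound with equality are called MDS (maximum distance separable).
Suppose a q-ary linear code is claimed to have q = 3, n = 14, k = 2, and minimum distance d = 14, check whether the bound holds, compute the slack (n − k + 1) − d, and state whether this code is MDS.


Singleton RHS = n − k + 1 = 13, slack = -1, bound violated (no such code; not MDS).

Singleton bound: d ≤ n − k + 1.
Here n = 14, k = 2, so n − k + 1 = 13.
Given d = 14, check d ≤ 13: NO.
Slack = (n − k + 1) − d = -1.
The slack is negative: d = 14 exceeds n − k + 1 = 13 by 1, so the Singleton bound is violated and no linear [14, 2, 14]_3 code can exist. In particular it is not MDS (MDS requires d = n − k + 1 exactly).
Description: the claimed parameters are [14, 2, 14]_3; such a code would be impossible (violates the Singleton bound).
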